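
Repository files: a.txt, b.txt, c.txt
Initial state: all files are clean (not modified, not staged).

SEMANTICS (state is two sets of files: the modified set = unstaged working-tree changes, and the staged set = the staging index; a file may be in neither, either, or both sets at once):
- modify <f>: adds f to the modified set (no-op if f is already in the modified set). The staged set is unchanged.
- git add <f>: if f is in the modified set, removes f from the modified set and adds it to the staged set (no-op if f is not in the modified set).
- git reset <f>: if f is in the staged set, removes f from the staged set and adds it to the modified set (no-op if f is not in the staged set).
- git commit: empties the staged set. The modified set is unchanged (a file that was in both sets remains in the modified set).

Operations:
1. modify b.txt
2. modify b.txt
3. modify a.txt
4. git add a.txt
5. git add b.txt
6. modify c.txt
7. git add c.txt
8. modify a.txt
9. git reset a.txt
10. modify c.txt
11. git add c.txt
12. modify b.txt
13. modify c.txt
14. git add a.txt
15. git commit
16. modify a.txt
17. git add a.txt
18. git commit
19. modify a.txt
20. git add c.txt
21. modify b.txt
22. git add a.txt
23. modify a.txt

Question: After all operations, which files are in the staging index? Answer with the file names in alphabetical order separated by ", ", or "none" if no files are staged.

After op 1 (modify b.txt): modified={b.txt} staged={none}
After op 2 (modify b.txt): modified={b.txt} staged={none}
After op 3 (modify a.txt): modified={a.txt, b.txt} staged={none}
After op 4 (git add a.txt): modified={b.txt} staged={a.txt}
After op 5 (git add b.txt): modified={none} staged={a.txt, b.txt}
After op 6 (modify c.txt): modified={c.txt} staged={a.txt, b.txt}
After op 7 (git add c.txt): modified={none} staged={a.txt, b.txt, c.txt}
After op 8 (modify a.txt): modified={a.txt} staged={a.txt, b.txt, c.txt}
After op 9 (git reset a.txt): modified={a.txt} staged={b.txt, c.txt}
After op 10 (modify c.txt): modified={a.txt, c.txt} staged={b.txt, c.txt}
After op 11 (git add c.txt): modified={a.txt} staged={b.txt, c.txt}
After op 12 (modify b.txt): modified={a.txt, b.txt} staged={b.txt, c.txt}
After op 13 (modify c.txt): modified={a.txt, b.txt, c.txt} staged={b.txt, c.txt}
After op 14 (git add a.txt): modified={b.txt, c.txt} staged={a.txt, b.txt, c.txt}
After op 15 (git commit): modified={b.txt, c.txt} staged={none}
After op 16 (modify a.txt): modified={a.txt, b.txt, c.txt} staged={none}
After op 17 (git add a.txt): modified={b.txt, c.txt} staged={a.txt}
After op 18 (git commit): modified={b.txt, c.txt} staged={none}
After op 19 (modify a.txt): modified={a.txt, b.txt, c.txt} staged={none}
After op 20 (git add c.txt): modified={a.txt, b.txt} staged={c.txt}
After op 21 (modify b.txt): modified={a.txt, b.txt} staged={c.txt}
After op 22 (git add a.txt): modified={b.txt} staged={a.txt, c.txt}
After op 23 (modify a.txt): modified={a.txt, b.txt} staged={a.txt, c.txt}

Answer: a.txt, c.txt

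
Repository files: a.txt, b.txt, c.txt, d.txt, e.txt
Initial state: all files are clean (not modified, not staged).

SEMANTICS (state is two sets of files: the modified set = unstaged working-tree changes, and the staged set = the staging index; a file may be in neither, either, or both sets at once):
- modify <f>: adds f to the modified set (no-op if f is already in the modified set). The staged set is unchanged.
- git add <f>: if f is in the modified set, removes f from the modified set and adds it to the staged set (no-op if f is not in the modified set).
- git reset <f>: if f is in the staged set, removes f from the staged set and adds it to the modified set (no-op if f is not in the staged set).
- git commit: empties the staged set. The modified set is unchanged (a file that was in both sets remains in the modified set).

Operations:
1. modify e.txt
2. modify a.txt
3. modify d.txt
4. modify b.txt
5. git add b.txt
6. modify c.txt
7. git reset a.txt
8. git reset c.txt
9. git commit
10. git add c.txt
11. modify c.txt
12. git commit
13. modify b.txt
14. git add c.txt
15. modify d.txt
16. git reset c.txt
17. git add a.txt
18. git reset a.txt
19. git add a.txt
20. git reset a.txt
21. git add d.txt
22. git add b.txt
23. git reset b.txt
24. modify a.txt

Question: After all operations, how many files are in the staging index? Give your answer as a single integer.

After op 1 (modify e.txt): modified={e.txt} staged={none}
After op 2 (modify a.txt): modified={a.txt, e.txt} staged={none}
After op 3 (modify d.txt): modified={a.txt, d.txt, e.txt} staged={none}
After op 4 (modify b.txt): modified={a.txt, b.txt, d.txt, e.txt} staged={none}
After op 5 (git add b.txt): modified={a.txt, d.txt, e.txt} staged={b.txt}
After op 6 (modify c.txt): modified={a.txt, c.txt, d.txt, e.txt} staged={b.txt}
After op 7 (git reset a.txt): modified={a.txt, c.txt, d.txt, e.txt} staged={b.txt}
After op 8 (git reset c.txt): modified={a.txt, c.txt, d.txt, e.txt} staged={b.txt}
After op 9 (git commit): modified={a.txt, c.txt, d.txt, e.txt} staged={none}
After op 10 (git add c.txt): modified={a.txt, d.txt, e.txt} staged={c.txt}
After op 11 (modify c.txt): modified={a.txt, c.txt, d.txt, e.txt} staged={c.txt}
After op 12 (git commit): modified={a.txt, c.txt, d.txt, e.txt} staged={none}
After op 13 (modify b.txt): modified={a.txt, b.txt, c.txt, d.txt, e.txt} staged={none}
After op 14 (git add c.txt): modified={a.txt, b.txt, d.txt, e.txt} staged={c.txt}
After op 15 (modify d.txt): modified={a.txt, b.txt, d.txt, e.txt} staged={c.txt}
After op 16 (git reset c.txt): modified={a.txt, b.txt, c.txt, d.txt, e.txt} staged={none}
After op 17 (git add a.txt): modified={b.txt, c.txt, d.txt, e.txt} staged={a.txt}
After op 18 (git reset a.txt): modified={a.txt, b.txt, c.txt, d.txt, e.txt} staged={none}
After op 19 (git add a.txt): modified={b.txt, c.txt, d.txt, e.txt} staged={a.txt}
After op 20 (git reset a.txt): modified={a.txt, b.txt, c.txt, d.txt, e.txt} staged={none}
After op 21 (git add d.txt): modified={a.txt, b.txt, c.txt, e.txt} staged={d.txt}
After op 22 (git add b.txt): modified={a.txt, c.txt, e.txt} staged={b.txt, d.txt}
After op 23 (git reset b.txt): modified={a.txt, b.txt, c.txt, e.txt} staged={d.txt}
After op 24 (modify a.txt): modified={a.txt, b.txt, c.txt, e.txt} staged={d.txt}
Final staged set: {d.txt} -> count=1

Answer: 1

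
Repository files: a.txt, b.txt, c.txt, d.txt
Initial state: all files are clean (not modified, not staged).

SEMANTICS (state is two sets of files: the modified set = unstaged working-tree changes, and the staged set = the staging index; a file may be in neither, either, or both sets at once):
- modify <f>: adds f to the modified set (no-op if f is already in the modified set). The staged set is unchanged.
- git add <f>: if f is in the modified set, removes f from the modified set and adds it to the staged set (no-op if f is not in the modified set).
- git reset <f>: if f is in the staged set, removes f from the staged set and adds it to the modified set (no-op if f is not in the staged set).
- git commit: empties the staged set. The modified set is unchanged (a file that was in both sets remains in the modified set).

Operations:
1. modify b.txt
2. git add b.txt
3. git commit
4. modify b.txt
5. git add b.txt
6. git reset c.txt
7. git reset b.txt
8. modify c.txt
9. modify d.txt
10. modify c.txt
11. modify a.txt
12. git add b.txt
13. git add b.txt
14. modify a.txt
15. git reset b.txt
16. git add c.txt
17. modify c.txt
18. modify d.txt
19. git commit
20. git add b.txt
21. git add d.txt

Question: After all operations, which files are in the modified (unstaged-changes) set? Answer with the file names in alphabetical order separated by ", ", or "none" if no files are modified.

After op 1 (modify b.txt): modified={b.txt} staged={none}
After op 2 (git add b.txt): modified={none} staged={b.txt}
After op 3 (git commit): modified={none} staged={none}
After op 4 (modify b.txt): modified={b.txt} staged={none}
After op 5 (git add b.txt): modified={none} staged={b.txt}
After op 6 (git reset c.txt): modified={none} staged={b.txt}
After op 7 (git reset b.txt): modified={b.txt} staged={none}
After op 8 (modify c.txt): modified={b.txt, c.txt} staged={none}
After op 9 (modify d.txt): modified={b.txt, c.txt, d.txt} staged={none}
After op 10 (modify c.txt): modified={b.txt, c.txt, d.txt} staged={none}
After op 11 (modify a.txt): modified={a.txt, b.txt, c.txt, d.txt} staged={none}
After op 12 (git add b.txt): modified={a.txt, c.txt, d.txt} staged={b.txt}
After op 13 (git add b.txt): modified={a.txt, c.txt, d.txt} staged={b.txt}
After op 14 (modify a.txt): modified={a.txt, c.txt, d.txt} staged={b.txt}
After op 15 (git reset b.txt): modified={a.txt, b.txt, c.txt, d.txt} staged={none}
After op 16 (git add c.txt): modified={a.txt, b.txt, d.txt} staged={c.txt}
After op 17 (modify c.txt): modified={a.txt, b.txt, c.txt, d.txt} staged={c.txt}
After op 18 (modify d.txt): modified={a.txt, b.txt, c.txt, d.txt} staged={c.txt}
After op 19 (git commit): modified={a.txt, b.txt, c.txt, d.txt} staged={none}
After op 20 (git add b.txt): modified={a.txt, c.txt, d.txt} staged={b.txt}
After op 21 (git add d.txt): modified={a.txt, c.txt} staged={b.txt, d.txt}

Answer: a.txt, c.txt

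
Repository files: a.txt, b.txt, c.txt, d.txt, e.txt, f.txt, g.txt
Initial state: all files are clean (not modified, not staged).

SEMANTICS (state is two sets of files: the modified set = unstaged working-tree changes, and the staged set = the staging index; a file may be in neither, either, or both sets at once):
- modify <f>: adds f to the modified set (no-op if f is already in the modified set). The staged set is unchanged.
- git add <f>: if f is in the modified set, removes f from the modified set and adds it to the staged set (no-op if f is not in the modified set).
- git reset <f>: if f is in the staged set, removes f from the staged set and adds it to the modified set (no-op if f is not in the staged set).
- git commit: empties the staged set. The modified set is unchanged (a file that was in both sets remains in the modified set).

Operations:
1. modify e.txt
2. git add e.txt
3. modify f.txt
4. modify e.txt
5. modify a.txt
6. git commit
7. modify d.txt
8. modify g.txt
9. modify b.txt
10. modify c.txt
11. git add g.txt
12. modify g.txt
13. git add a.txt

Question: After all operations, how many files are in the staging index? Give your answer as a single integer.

Answer: 2

Derivation:
After op 1 (modify e.txt): modified={e.txt} staged={none}
After op 2 (git add e.txt): modified={none} staged={e.txt}
After op 3 (modify f.txt): modified={f.txt} staged={e.txt}
After op 4 (modify e.txt): modified={e.txt, f.txt} staged={e.txt}
After op 5 (modify a.txt): modified={a.txt, e.txt, f.txt} staged={e.txt}
After op 6 (git commit): modified={a.txt, e.txt, f.txt} staged={none}
After op 7 (modify d.txt): modified={a.txt, d.txt, e.txt, f.txt} staged={none}
After op 8 (modify g.txt): modified={a.txt, d.txt, e.txt, f.txt, g.txt} staged={none}
After op 9 (modify b.txt): modified={a.txt, b.txt, d.txt, e.txt, f.txt, g.txt} staged={none}
After op 10 (modify c.txt): modified={a.txt, b.txt, c.txt, d.txt, e.txt, f.txt, g.txt} staged={none}
After op 11 (git add g.txt): modified={a.txt, b.txt, c.txt, d.txt, e.txt, f.txt} staged={g.txt}
After op 12 (modify g.txt): modified={a.txt, b.txt, c.txt, d.txt, e.txt, f.txt, g.txt} staged={g.txt}
After op 13 (git add a.txt): modified={b.txt, c.txt, d.txt, e.txt, f.txt, g.txt} staged={a.txt, g.txt}
Final staged set: {a.txt, g.txt} -> count=2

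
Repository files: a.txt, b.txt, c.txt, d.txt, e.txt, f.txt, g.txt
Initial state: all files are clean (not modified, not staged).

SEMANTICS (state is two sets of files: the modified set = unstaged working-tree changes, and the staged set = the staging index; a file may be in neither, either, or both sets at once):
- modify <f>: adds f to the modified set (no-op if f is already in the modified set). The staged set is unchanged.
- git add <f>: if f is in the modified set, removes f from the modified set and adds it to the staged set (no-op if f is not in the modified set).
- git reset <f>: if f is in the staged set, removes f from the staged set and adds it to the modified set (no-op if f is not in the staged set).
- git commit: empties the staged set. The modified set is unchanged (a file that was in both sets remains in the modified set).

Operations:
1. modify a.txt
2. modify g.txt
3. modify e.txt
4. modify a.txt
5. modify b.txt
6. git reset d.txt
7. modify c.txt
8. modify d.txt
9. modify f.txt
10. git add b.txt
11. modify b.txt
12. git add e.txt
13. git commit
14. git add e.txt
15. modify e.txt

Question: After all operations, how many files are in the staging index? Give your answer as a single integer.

Answer: 0

Derivation:
After op 1 (modify a.txt): modified={a.txt} staged={none}
After op 2 (modify g.txt): modified={a.txt, g.txt} staged={none}
After op 3 (modify e.txt): modified={a.txt, e.txt, g.txt} staged={none}
After op 4 (modify a.txt): modified={a.txt, e.txt, g.txt} staged={none}
After op 5 (modify b.txt): modified={a.txt, b.txt, e.txt, g.txt} staged={none}
After op 6 (git reset d.txt): modified={a.txt, b.txt, e.txt, g.txt} staged={none}
After op 7 (modify c.txt): modified={a.txt, b.txt, c.txt, e.txt, g.txt} staged={none}
After op 8 (modify d.txt): modified={a.txt, b.txt, c.txt, d.txt, e.txt, g.txt} staged={none}
After op 9 (modify f.txt): modified={a.txt, b.txt, c.txt, d.txt, e.txt, f.txt, g.txt} staged={none}
After op 10 (git add b.txt): modified={a.txt, c.txt, d.txt, e.txt, f.txt, g.txt} staged={b.txt}
After op 11 (modify b.txt): modified={a.txt, b.txt, c.txt, d.txt, e.txt, f.txt, g.txt} staged={b.txt}
After op 12 (git add e.txt): modified={a.txt, b.txt, c.txt, d.txt, f.txt, g.txt} staged={b.txt, e.txt}
After op 13 (git commit): modified={a.txt, b.txt, c.txt, d.txt, f.txt, g.txt} staged={none}
After op 14 (git add e.txt): modified={a.txt, b.txt, c.txt, d.txt, f.txt, g.txt} staged={none}
After op 15 (modify e.txt): modified={a.txt, b.txt, c.txt, d.txt, e.txt, f.txt, g.txt} staged={none}
Final staged set: {none} -> count=0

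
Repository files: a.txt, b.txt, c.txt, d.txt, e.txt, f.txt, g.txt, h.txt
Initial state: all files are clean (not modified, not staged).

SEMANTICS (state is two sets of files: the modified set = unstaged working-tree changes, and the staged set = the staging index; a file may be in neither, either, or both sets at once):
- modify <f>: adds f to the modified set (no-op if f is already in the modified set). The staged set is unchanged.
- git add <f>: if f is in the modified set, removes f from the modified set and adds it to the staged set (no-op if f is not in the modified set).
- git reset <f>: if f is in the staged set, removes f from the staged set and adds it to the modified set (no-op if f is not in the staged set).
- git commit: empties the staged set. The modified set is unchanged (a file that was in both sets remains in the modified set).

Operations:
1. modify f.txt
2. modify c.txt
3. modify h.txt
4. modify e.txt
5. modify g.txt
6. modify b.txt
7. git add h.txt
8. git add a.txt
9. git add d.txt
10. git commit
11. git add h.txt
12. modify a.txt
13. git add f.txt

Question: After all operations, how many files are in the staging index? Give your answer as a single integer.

Answer: 1

Derivation:
After op 1 (modify f.txt): modified={f.txt} staged={none}
After op 2 (modify c.txt): modified={c.txt, f.txt} staged={none}
After op 3 (modify h.txt): modified={c.txt, f.txt, h.txt} staged={none}
After op 4 (modify e.txt): modified={c.txt, e.txt, f.txt, h.txt} staged={none}
After op 5 (modify g.txt): modified={c.txt, e.txt, f.txt, g.txt, h.txt} staged={none}
After op 6 (modify b.txt): modified={b.txt, c.txt, e.txt, f.txt, g.txt, h.txt} staged={none}
After op 7 (git add h.txt): modified={b.txt, c.txt, e.txt, f.txt, g.txt} staged={h.txt}
After op 8 (git add a.txt): modified={b.txt, c.txt, e.txt, f.txt, g.txt} staged={h.txt}
After op 9 (git add d.txt): modified={b.txt, c.txt, e.txt, f.txt, g.txt} staged={h.txt}
After op 10 (git commit): modified={b.txt, c.txt, e.txt, f.txt, g.txt} staged={none}
After op 11 (git add h.txt): modified={b.txt, c.txt, e.txt, f.txt, g.txt} staged={none}
After op 12 (modify a.txt): modified={a.txt, b.txt, c.txt, e.txt, f.txt, g.txt} staged={none}
After op 13 (git add f.txt): modified={a.txt, b.txt, c.txt, e.txt, g.txt} staged={f.txt}
Final staged set: {f.txt} -> count=1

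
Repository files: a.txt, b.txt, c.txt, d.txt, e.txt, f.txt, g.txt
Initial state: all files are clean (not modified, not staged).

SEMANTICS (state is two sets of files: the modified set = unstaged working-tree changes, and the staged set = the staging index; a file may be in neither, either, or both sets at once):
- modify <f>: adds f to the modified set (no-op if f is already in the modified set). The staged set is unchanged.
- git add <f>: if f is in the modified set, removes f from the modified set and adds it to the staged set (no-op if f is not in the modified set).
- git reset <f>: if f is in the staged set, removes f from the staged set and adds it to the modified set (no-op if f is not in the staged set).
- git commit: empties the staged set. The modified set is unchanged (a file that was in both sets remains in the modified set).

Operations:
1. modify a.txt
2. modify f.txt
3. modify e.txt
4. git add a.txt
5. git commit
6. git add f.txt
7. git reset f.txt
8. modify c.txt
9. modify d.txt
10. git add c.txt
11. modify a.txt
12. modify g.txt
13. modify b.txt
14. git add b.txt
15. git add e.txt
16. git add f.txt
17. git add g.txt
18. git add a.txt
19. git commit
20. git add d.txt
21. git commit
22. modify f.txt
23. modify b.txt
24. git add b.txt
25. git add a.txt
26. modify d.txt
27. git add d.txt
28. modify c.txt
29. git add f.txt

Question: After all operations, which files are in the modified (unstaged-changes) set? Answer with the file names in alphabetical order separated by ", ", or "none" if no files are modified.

After op 1 (modify a.txt): modified={a.txt} staged={none}
After op 2 (modify f.txt): modified={a.txt, f.txt} staged={none}
After op 3 (modify e.txt): modified={a.txt, e.txt, f.txt} staged={none}
After op 4 (git add a.txt): modified={e.txt, f.txt} staged={a.txt}
After op 5 (git commit): modified={e.txt, f.txt} staged={none}
After op 6 (git add f.txt): modified={e.txt} staged={f.txt}
After op 7 (git reset f.txt): modified={e.txt, f.txt} staged={none}
After op 8 (modify c.txt): modified={c.txt, e.txt, f.txt} staged={none}
After op 9 (modify d.txt): modified={c.txt, d.txt, e.txt, f.txt} staged={none}
After op 10 (git add c.txt): modified={d.txt, e.txt, f.txt} staged={c.txt}
After op 11 (modify a.txt): modified={a.txt, d.txt, e.txt, f.txt} staged={c.txt}
After op 12 (modify g.txt): modified={a.txt, d.txt, e.txt, f.txt, g.txt} staged={c.txt}
After op 13 (modify b.txt): modified={a.txt, b.txt, d.txt, e.txt, f.txt, g.txt} staged={c.txt}
After op 14 (git add b.txt): modified={a.txt, d.txt, e.txt, f.txt, g.txt} staged={b.txt, c.txt}
After op 15 (git add e.txt): modified={a.txt, d.txt, f.txt, g.txt} staged={b.txt, c.txt, e.txt}
After op 16 (git add f.txt): modified={a.txt, d.txt, g.txt} staged={b.txt, c.txt, e.txt, f.txt}
After op 17 (git add g.txt): modified={a.txt, d.txt} staged={b.txt, c.txt, e.txt, f.txt, g.txt}
After op 18 (git add a.txt): modified={d.txt} staged={a.txt, b.txt, c.txt, e.txt, f.txt, g.txt}
After op 19 (git commit): modified={d.txt} staged={none}
After op 20 (git add d.txt): modified={none} staged={d.txt}
After op 21 (git commit): modified={none} staged={none}
After op 22 (modify f.txt): modified={f.txt} staged={none}
After op 23 (modify b.txt): modified={b.txt, f.txt} staged={none}
After op 24 (git add b.txt): modified={f.txt} staged={b.txt}
After op 25 (git add a.txt): modified={f.txt} staged={b.txt}
After op 26 (modify d.txt): modified={d.txt, f.txt} staged={b.txt}
After op 27 (git add d.txt): modified={f.txt} staged={b.txt, d.txt}
After op 28 (modify c.txt): modified={c.txt, f.txt} staged={b.txt, d.txt}
After op 29 (git add f.txt): modified={c.txt} staged={b.txt, d.txt, f.txt}

Answer: c.txt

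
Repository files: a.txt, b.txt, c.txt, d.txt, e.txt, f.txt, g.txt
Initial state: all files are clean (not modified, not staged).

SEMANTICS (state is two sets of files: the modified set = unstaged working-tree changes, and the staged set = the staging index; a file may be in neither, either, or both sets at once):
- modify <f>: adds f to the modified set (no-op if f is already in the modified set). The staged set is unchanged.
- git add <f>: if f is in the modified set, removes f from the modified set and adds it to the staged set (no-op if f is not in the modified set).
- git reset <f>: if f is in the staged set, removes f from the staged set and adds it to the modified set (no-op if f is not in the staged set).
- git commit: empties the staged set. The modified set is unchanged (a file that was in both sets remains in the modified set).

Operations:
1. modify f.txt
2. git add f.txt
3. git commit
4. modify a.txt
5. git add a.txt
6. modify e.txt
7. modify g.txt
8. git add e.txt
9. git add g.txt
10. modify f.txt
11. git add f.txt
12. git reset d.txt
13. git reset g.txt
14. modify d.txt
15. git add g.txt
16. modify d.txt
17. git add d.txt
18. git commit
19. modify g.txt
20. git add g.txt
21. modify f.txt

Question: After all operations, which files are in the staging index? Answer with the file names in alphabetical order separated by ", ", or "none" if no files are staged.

Answer: g.txt

Derivation:
After op 1 (modify f.txt): modified={f.txt} staged={none}
After op 2 (git add f.txt): modified={none} staged={f.txt}
After op 3 (git commit): modified={none} staged={none}
After op 4 (modify a.txt): modified={a.txt} staged={none}
After op 5 (git add a.txt): modified={none} staged={a.txt}
After op 6 (modify e.txt): modified={e.txt} staged={a.txt}
After op 7 (modify g.txt): modified={e.txt, g.txt} staged={a.txt}
After op 8 (git add e.txt): modified={g.txt} staged={a.txt, e.txt}
After op 9 (git add g.txt): modified={none} staged={a.txt, e.txt, g.txt}
After op 10 (modify f.txt): modified={f.txt} staged={a.txt, e.txt, g.txt}
After op 11 (git add f.txt): modified={none} staged={a.txt, e.txt, f.txt, g.txt}
After op 12 (git reset d.txt): modified={none} staged={a.txt, e.txt, f.txt, g.txt}
After op 13 (git reset g.txt): modified={g.txt} staged={a.txt, e.txt, f.txt}
After op 14 (modify d.txt): modified={d.txt, g.txt} staged={a.txt, e.txt, f.txt}
After op 15 (git add g.txt): modified={d.txt} staged={a.txt, e.txt, f.txt, g.txt}
After op 16 (modify d.txt): modified={d.txt} staged={a.txt, e.txt, f.txt, g.txt}
After op 17 (git add d.txt): modified={none} staged={a.txt, d.txt, e.txt, f.txt, g.txt}
After op 18 (git commit): modified={none} staged={none}
After op 19 (modify g.txt): modified={g.txt} staged={none}
After op 20 (git add g.txt): modified={none} staged={g.txt}
After op 21 (modify f.txt): modified={f.txt} staged={g.txt}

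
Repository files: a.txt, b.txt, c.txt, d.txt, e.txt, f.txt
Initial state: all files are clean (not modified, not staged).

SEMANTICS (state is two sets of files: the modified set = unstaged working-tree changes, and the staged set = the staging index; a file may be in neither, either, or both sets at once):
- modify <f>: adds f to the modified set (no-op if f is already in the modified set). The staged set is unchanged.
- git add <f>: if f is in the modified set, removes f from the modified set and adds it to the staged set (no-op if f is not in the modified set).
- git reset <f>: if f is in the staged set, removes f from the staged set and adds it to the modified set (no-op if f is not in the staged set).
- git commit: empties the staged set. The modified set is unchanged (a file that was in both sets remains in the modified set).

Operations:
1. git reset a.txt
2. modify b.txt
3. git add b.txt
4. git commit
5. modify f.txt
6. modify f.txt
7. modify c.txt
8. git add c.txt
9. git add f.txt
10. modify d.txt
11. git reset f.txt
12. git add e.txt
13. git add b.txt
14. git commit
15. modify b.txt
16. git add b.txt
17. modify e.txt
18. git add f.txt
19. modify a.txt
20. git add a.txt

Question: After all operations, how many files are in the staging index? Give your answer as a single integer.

After op 1 (git reset a.txt): modified={none} staged={none}
After op 2 (modify b.txt): modified={b.txt} staged={none}
After op 3 (git add b.txt): modified={none} staged={b.txt}
After op 4 (git commit): modified={none} staged={none}
After op 5 (modify f.txt): modified={f.txt} staged={none}
After op 6 (modify f.txt): modified={f.txt} staged={none}
After op 7 (modify c.txt): modified={c.txt, f.txt} staged={none}
After op 8 (git add c.txt): modified={f.txt} staged={c.txt}
After op 9 (git add f.txt): modified={none} staged={c.txt, f.txt}
After op 10 (modify d.txt): modified={d.txt} staged={c.txt, f.txt}
After op 11 (git reset f.txt): modified={d.txt, f.txt} staged={c.txt}
After op 12 (git add e.txt): modified={d.txt, f.txt} staged={c.txt}
After op 13 (git add b.txt): modified={d.txt, f.txt} staged={c.txt}
After op 14 (git commit): modified={d.txt, f.txt} staged={none}
After op 15 (modify b.txt): modified={b.txt, d.txt, f.txt} staged={none}
After op 16 (git add b.txt): modified={d.txt, f.txt} staged={b.txt}
After op 17 (modify e.txt): modified={d.txt, e.txt, f.txt} staged={b.txt}
After op 18 (git add f.txt): modified={d.txt, e.txt} staged={b.txt, f.txt}
After op 19 (modify a.txt): modified={a.txt, d.txt, e.txt} staged={b.txt, f.txt}
After op 20 (git add a.txt): modified={d.txt, e.txt} staged={a.txt, b.txt, f.txt}
Final staged set: {a.txt, b.txt, f.txt} -> count=3

Answer: 3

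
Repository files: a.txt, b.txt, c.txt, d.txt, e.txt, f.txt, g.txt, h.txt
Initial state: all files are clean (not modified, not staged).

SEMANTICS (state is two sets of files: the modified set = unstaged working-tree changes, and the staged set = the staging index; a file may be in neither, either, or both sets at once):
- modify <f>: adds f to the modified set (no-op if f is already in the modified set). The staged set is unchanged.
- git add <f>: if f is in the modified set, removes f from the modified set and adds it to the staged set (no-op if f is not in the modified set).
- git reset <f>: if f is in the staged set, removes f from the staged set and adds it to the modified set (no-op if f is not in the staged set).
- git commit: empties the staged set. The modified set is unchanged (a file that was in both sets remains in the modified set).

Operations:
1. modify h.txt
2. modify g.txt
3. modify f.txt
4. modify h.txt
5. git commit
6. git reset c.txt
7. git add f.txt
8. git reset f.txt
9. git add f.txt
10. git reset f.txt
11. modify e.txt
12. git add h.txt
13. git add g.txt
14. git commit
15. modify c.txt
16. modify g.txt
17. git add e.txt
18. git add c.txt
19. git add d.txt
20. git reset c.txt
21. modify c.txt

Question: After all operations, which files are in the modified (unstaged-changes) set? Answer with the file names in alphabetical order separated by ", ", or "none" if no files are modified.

After op 1 (modify h.txt): modified={h.txt} staged={none}
After op 2 (modify g.txt): modified={g.txt, h.txt} staged={none}
After op 3 (modify f.txt): modified={f.txt, g.txt, h.txt} staged={none}
After op 4 (modify h.txt): modified={f.txt, g.txt, h.txt} staged={none}
After op 5 (git commit): modified={f.txt, g.txt, h.txt} staged={none}
After op 6 (git reset c.txt): modified={f.txt, g.txt, h.txt} staged={none}
After op 7 (git add f.txt): modified={g.txt, h.txt} staged={f.txt}
After op 8 (git reset f.txt): modified={f.txt, g.txt, h.txt} staged={none}
After op 9 (git add f.txt): modified={g.txt, h.txt} staged={f.txt}
After op 10 (git reset f.txt): modified={f.txt, g.txt, h.txt} staged={none}
After op 11 (modify e.txt): modified={e.txt, f.txt, g.txt, h.txt} staged={none}
After op 12 (git add h.txt): modified={e.txt, f.txt, g.txt} staged={h.txt}
After op 13 (git add g.txt): modified={e.txt, f.txt} staged={g.txt, h.txt}
After op 14 (git commit): modified={e.txt, f.txt} staged={none}
After op 15 (modify c.txt): modified={c.txt, e.txt, f.txt} staged={none}
After op 16 (modify g.txt): modified={c.txt, e.txt, f.txt, g.txt} staged={none}
After op 17 (git add e.txt): modified={c.txt, f.txt, g.txt} staged={e.txt}
After op 18 (git add c.txt): modified={f.txt, g.txt} staged={c.txt, e.txt}
After op 19 (git add d.txt): modified={f.txt, g.txt} staged={c.txt, e.txt}
After op 20 (git reset c.txt): modified={c.txt, f.txt, g.txt} staged={e.txt}
After op 21 (modify c.txt): modified={c.txt, f.txt, g.txt} staged={e.txt}

Answer: c.txt, f.txt, g.txt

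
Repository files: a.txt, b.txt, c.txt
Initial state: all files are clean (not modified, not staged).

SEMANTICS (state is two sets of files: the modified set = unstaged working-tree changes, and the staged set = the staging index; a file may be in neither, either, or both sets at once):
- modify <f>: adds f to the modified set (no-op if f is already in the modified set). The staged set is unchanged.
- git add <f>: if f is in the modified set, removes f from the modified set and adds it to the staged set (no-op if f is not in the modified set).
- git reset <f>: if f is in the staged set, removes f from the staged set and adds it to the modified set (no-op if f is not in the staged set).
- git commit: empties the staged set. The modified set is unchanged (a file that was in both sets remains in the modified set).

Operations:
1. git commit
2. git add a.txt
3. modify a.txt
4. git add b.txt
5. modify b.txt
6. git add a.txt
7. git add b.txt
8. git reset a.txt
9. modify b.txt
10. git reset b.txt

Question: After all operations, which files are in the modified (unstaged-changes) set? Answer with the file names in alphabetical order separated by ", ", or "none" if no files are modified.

Answer: a.txt, b.txt

Derivation:
After op 1 (git commit): modified={none} staged={none}
After op 2 (git add a.txt): modified={none} staged={none}
After op 3 (modify a.txt): modified={a.txt} staged={none}
After op 4 (git add b.txt): modified={a.txt} staged={none}
After op 5 (modify b.txt): modified={a.txt, b.txt} staged={none}
After op 6 (git add a.txt): modified={b.txt} staged={a.txt}
After op 7 (git add b.txt): modified={none} staged={a.txt, b.txt}
After op 8 (git reset a.txt): modified={a.txt} staged={b.txt}
After op 9 (modify b.txt): modified={a.txt, b.txt} staged={b.txt}
After op 10 (git reset b.txt): modified={a.txt, b.txt} staged={none}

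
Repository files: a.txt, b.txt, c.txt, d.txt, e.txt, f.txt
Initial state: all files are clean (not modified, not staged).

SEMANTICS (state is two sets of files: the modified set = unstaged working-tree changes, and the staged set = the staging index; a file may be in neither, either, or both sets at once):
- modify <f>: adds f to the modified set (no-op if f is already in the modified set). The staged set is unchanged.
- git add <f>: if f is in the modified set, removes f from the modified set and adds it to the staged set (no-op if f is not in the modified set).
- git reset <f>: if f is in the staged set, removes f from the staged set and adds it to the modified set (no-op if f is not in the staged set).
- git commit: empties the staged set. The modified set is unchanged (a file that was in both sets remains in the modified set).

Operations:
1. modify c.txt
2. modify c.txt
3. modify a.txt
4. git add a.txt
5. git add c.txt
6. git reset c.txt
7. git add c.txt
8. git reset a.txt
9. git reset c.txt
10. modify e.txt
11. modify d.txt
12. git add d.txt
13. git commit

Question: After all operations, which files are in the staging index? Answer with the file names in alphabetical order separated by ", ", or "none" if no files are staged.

After op 1 (modify c.txt): modified={c.txt} staged={none}
After op 2 (modify c.txt): modified={c.txt} staged={none}
After op 3 (modify a.txt): modified={a.txt, c.txt} staged={none}
After op 4 (git add a.txt): modified={c.txt} staged={a.txt}
After op 5 (git add c.txt): modified={none} staged={a.txt, c.txt}
After op 6 (git reset c.txt): modified={c.txt} staged={a.txt}
After op 7 (git add c.txt): modified={none} staged={a.txt, c.txt}
After op 8 (git reset a.txt): modified={a.txt} staged={c.txt}
After op 9 (git reset c.txt): modified={a.txt, c.txt} staged={none}
After op 10 (modify e.txt): modified={a.txt, c.txt, e.txt} staged={none}
After op 11 (modify d.txt): modified={a.txt, c.txt, d.txt, e.txt} staged={none}
After op 12 (git add d.txt): modified={a.txt, c.txt, e.txt} staged={d.txt}
After op 13 (git commit): modified={a.txt, c.txt, e.txt} staged={none}

Answer: none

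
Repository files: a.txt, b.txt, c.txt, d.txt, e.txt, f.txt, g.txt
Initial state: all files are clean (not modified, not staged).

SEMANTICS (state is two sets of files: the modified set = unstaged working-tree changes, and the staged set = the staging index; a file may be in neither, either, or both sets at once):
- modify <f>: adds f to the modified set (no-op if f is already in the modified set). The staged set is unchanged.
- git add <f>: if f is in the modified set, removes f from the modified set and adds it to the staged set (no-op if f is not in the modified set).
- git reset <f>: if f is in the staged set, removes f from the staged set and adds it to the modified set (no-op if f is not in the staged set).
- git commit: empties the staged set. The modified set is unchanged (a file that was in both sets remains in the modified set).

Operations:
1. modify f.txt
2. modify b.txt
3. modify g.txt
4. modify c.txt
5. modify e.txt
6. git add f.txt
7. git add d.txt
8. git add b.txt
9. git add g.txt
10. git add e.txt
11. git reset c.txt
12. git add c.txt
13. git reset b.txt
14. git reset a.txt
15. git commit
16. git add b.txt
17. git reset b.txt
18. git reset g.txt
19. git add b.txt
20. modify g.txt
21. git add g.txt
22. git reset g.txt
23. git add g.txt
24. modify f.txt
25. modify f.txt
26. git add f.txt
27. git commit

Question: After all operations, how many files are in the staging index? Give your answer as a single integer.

Answer: 0

Derivation:
After op 1 (modify f.txt): modified={f.txt} staged={none}
After op 2 (modify b.txt): modified={b.txt, f.txt} staged={none}
After op 3 (modify g.txt): modified={b.txt, f.txt, g.txt} staged={none}
After op 4 (modify c.txt): modified={b.txt, c.txt, f.txt, g.txt} staged={none}
After op 5 (modify e.txt): modified={b.txt, c.txt, e.txt, f.txt, g.txt} staged={none}
After op 6 (git add f.txt): modified={b.txt, c.txt, e.txt, g.txt} staged={f.txt}
After op 7 (git add d.txt): modified={b.txt, c.txt, e.txt, g.txt} staged={f.txt}
After op 8 (git add b.txt): modified={c.txt, e.txt, g.txt} staged={b.txt, f.txt}
After op 9 (git add g.txt): modified={c.txt, e.txt} staged={b.txt, f.txt, g.txt}
After op 10 (git add e.txt): modified={c.txt} staged={b.txt, e.txt, f.txt, g.txt}
After op 11 (git reset c.txt): modified={c.txt} staged={b.txt, e.txt, f.txt, g.txt}
After op 12 (git add c.txt): modified={none} staged={b.txt, c.txt, e.txt, f.txt, g.txt}
After op 13 (git reset b.txt): modified={b.txt} staged={c.txt, e.txt, f.txt, g.txt}
After op 14 (git reset a.txt): modified={b.txt} staged={c.txt, e.txt, f.txt, g.txt}
After op 15 (git commit): modified={b.txt} staged={none}
After op 16 (git add b.txt): modified={none} staged={b.txt}
After op 17 (git reset b.txt): modified={b.txt} staged={none}
After op 18 (git reset g.txt): modified={b.txt} staged={none}
After op 19 (git add b.txt): modified={none} staged={b.txt}
After op 20 (modify g.txt): modified={g.txt} staged={b.txt}
After op 21 (git add g.txt): modified={none} staged={b.txt, g.txt}
After op 22 (git reset g.txt): modified={g.txt} staged={b.txt}
After op 23 (git add g.txt): modified={none} staged={b.txt, g.txt}
After op 24 (modify f.txt): modified={f.txt} staged={b.txt, g.txt}
After op 25 (modify f.txt): modified={f.txt} staged={b.txt, g.txt}
After op 26 (git add f.txt): modified={none} staged={b.txt, f.txt, g.txt}
After op 27 (git commit): modified={none} staged={none}
Final staged set: {none} -> count=0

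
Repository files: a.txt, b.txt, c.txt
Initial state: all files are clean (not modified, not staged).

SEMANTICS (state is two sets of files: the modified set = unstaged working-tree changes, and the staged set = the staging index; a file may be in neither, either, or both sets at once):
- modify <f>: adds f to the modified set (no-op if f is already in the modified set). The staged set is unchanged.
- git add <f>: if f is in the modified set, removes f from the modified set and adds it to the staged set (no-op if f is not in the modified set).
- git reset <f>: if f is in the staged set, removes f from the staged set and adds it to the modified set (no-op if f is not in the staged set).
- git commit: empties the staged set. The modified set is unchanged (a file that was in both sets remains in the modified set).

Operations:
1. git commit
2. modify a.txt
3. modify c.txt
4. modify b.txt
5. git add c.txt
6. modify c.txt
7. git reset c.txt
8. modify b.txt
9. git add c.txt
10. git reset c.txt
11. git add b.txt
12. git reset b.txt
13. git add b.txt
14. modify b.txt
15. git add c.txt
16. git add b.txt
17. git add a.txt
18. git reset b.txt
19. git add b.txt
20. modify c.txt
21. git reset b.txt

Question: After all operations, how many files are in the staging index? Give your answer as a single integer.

After op 1 (git commit): modified={none} staged={none}
After op 2 (modify a.txt): modified={a.txt} staged={none}
After op 3 (modify c.txt): modified={a.txt, c.txt} staged={none}
After op 4 (modify b.txt): modified={a.txt, b.txt, c.txt} staged={none}
After op 5 (git add c.txt): modified={a.txt, b.txt} staged={c.txt}
After op 6 (modify c.txt): modified={a.txt, b.txt, c.txt} staged={c.txt}
After op 7 (git reset c.txt): modified={a.txt, b.txt, c.txt} staged={none}
After op 8 (modify b.txt): modified={a.txt, b.txt, c.txt} staged={none}
After op 9 (git add c.txt): modified={a.txt, b.txt} staged={c.txt}
After op 10 (git reset c.txt): modified={a.txt, b.txt, c.txt} staged={none}
After op 11 (git add b.txt): modified={a.txt, c.txt} staged={b.txt}
After op 12 (git reset b.txt): modified={a.txt, b.txt, c.txt} staged={none}
After op 13 (git add b.txt): modified={a.txt, c.txt} staged={b.txt}
After op 14 (modify b.txt): modified={a.txt, b.txt, c.txt} staged={b.txt}
After op 15 (git add c.txt): modified={a.txt, b.txt} staged={b.txt, c.txt}
After op 16 (git add b.txt): modified={a.txt} staged={b.txt, c.txt}
After op 17 (git add a.txt): modified={none} staged={a.txt, b.txt, c.txt}
After op 18 (git reset b.txt): modified={b.txt} staged={a.txt, c.txt}
After op 19 (git add b.txt): modified={none} staged={a.txt, b.txt, c.txt}
After op 20 (modify c.txt): modified={c.txt} staged={a.txt, b.txt, c.txt}
After op 21 (git reset b.txt): modified={b.txt, c.txt} staged={a.txt, c.txt}
Final staged set: {a.txt, c.txt} -> count=2

Answer: 2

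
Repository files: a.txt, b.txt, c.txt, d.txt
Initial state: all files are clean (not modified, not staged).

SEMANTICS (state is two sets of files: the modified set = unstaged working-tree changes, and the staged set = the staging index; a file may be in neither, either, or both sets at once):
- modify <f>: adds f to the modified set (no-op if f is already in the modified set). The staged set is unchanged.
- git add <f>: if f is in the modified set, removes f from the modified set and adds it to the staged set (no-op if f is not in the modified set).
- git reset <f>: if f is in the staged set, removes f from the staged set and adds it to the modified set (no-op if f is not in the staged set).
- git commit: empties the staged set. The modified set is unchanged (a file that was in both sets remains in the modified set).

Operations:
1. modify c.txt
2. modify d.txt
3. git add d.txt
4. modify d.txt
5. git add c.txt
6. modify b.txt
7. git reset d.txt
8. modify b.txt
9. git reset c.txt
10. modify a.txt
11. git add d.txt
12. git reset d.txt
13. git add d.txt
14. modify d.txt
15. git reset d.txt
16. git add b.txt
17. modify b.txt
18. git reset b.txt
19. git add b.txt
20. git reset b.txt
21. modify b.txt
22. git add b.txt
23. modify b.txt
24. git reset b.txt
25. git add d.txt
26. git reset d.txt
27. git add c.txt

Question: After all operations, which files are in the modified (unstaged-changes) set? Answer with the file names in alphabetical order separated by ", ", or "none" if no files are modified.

After op 1 (modify c.txt): modified={c.txt} staged={none}
After op 2 (modify d.txt): modified={c.txt, d.txt} staged={none}
After op 3 (git add d.txt): modified={c.txt} staged={d.txt}
After op 4 (modify d.txt): modified={c.txt, d.txt} staged={d.txt}
After op 5 (git add c.txt): modified={d.txt} staged={c.txt, d.txt}
After op 6 (modify b.txt): modified={b.txt, d.txt} staged={c.txt, d.txt}
After op 7 (git reset d.txt): modified={b.txt, d.txt} staged={c.txt}
After op 8 (modify b.txt): modified={b.txt, d.txt} staged={c.txt}
After op 9 (git reset c.txt): modified={b.txt, c.txt, d.txt} staged={none}
After op 10 (modify a.txt): modified={a.txt, b.txt, c.txt, d.txt} staged={none}
After op 11 (git add d.txt): modified={a.txt, b.txt, c.txt} staged={d.txt}
After op 12 (git reset d.txt): modified={a.txt, b.txt, c.txt, d.txt} staged={none}
After op 13 (git add d.txt): modified={a.txt, b.txt, c.txt} staged={d.txt}
After op 14 (modify d.txt): modified={a.txt, b.txt, c.txt, d.txt} staged={d.txt}
After op 15 (git reset d.txt): modified={a.txt, b.txt, c.txt, d.txt} staged={none}
After op 16 (git add b.txt): modified={a.txt, c.txt, d.txt} staged={b.txt}
After op 17 (modify b.txt): modified={a.txt, b.txt, c.txt, d.txt} staged={b.txt}
After op 18 (git reset b.txt): modified={a.txt, b.txt, c.txt, d.txt} staged={none}
After op 19 (git add b.txt): modified={a.txt, c.txt, d.txt} staged={b.txt}
After op 20 (git reset b.txt): modified={a.txt, b.txt, c.txt, d.txt} staged={none}
After op 21 (modify b.txt): modified={a.txt, b.txt, c.txt, d.txt} staged={none}
After op 22 (git add b.txt): modified={a.txt, c.txt, d.txt} staged={b.txt}
After op 23 (modify b.txt): modified={a.txt, b.txt, c.txt, d.txt} staged={b.txt}
After op 24 (git reset b.txt): modified={a.txt, b.txt, c.txt, d.txt} staged={none}
After op 25 (git add d.txt): modified={a.txt, b.txt, c.txt} staged={d.txt}
After op 26 (git reset d.txt): modified={a.txt, b.txt, c.txt, d.txt} staged={none}
After op 27 (git add c.txt): modified={a.txt, b.txt, d.txt} staged={c.txt}

Answer: a.txt, b.txt, d.txt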